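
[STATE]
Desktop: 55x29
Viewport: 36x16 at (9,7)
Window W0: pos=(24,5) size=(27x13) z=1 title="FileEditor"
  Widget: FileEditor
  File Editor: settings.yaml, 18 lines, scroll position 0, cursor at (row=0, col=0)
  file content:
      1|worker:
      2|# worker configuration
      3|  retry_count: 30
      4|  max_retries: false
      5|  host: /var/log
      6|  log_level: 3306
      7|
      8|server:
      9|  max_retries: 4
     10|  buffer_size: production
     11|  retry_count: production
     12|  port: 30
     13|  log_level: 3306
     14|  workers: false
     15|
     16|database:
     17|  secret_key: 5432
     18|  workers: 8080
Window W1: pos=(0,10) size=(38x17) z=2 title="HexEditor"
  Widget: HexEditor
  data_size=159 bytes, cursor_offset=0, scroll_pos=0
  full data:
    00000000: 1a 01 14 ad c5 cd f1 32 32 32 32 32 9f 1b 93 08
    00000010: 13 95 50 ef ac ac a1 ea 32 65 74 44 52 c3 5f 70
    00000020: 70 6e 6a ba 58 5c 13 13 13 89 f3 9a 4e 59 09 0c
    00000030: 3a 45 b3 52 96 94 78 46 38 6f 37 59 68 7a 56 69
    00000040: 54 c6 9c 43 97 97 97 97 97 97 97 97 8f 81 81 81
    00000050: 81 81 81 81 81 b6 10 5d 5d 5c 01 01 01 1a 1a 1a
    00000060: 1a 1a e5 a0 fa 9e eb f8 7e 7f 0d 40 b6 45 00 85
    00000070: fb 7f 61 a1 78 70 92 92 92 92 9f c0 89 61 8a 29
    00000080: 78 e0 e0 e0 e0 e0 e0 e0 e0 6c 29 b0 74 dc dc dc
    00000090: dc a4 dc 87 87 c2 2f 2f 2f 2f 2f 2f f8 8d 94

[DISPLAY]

               ┠────────────────────
               ┃█orker:             
               ┃# worker configurati
━━━━━━━━━━━━━━━━━━━━━━━━━━━━┓: 30   
or                          ┃: false
────────────────────────────┨log    
  1A 01 14 ad c5 cd f1 32  3┃3306   
  13 95 50 ef ac ac a1 ea  3┃       
  70 6e 6a ba 58 5c 13 13  1┃       
  3a 45 b3 52 96 94 78 46  3┃: 4    
  54 c6 9c 43 97 97 97 97  9┃━━━━━━━
  81 81 81 81 81 b6 10 5d  5┃       
  1a 1a e5 a0 fa 9e eb f8  7┃       
  fb 7f 61 a1 78 70 92 92  9┃       
  78 e0 e0 e0 e0 e0 e0 e0  e┃       
  dc a4 dc 87 87 c2 2f 2f  2┃       


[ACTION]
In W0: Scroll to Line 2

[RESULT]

               ┠────────────────────
               ┃# worker configurati
               ┃  retry_count: 30   
━━━━━━━━━━━━━━━━━━━━━━━━━━━━┓: false
or                          ┃log    
────────────────────────────┨3306   
  1A 01 14 ad c5 cd f1 32  3┃       
  13 95 50 ef ac ac a1 ea  3┃       
  70 6e 6a ba 58 5c 13 13  1┃: 4    
  3a 45 b3 52 96 94 78 46  3┃: produ
  54 c6 9c 43 97 97 97 97  9┃━━━━━━━
  81 81 81 81 81 b6 10 5d  5┃       
  1a 1a e5 a0 fa 9e eb f8  7┃       
  fb 7f 61 a1 78 70 92 92  9┃       
  78 e0 e0 e0 e0 e0 e0 e0  e┃       
  dc a4 dc 87 87 c2 2f 2f  2┃       


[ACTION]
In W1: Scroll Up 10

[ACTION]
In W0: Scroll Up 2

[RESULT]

               ┠────────────────────
               ┃█orker:             
               ┃# worker configurati
━━━━━━━━━━━━━━━━━━━━━━━━━━━━┓: 30   
or                          ┃: false
────────────────────────────┨log    
  1A 01 14 ad c5 cd f1 32  3┃3306   
  13 95 50 ef ac ac a1 ea  3┃       
  70 6e 6a ba 58 5c 13 13  1┃       
  3a 45 b3 52 96 94 78 46  3┃: 4    
  54 c6 9c 43 97 97 97 97  9┃━━━━━━━
  81 81 81 81 81 b6 10 5d  5┃       
  1a 1a e5 a0 fa 9e eb f8  7┃       
  fb 7f 61 a1 78 70 92 92  9┃       
  78 e0 e0 e0 e0 e0 e0 e0  e┃       
  dc a4 dc 87 87 c2 2f 2f  2┃       


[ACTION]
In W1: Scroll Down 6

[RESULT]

               ┠────────────────────
               ┃█orker:             
               ┃# worker configurati
━━━━━━━━━━━━━━━━━━━━━━━━━━━━┓: 30   
or                          ┃: false
────────────────────────────┨log    
  1a 1a e5 a0 fa 9e eb f8  7┃3306   
  fb 7f 61 a1 78 70 92 92  9┃       
  78 e0 e0 e0 e0 e0 e0 e0  e┃       
  dc a4 dc 87 87 c2 2f 2f  2┃: 4    
                            ┃━━━━━━━
                            ┃       
                            ┃       
                            ┃       
                            ┃       
                            ┃       


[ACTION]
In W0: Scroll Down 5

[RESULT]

               ┠────────────────────
               ┃  log_level: 3306   
               ┃                    
━━━━━━━━━━━━━━━━━━━━━━━━━━━━┓       
or                          ┃: 4    
────────────────────────────┨: produ
  1a 1a e5 a0 fa 9e eb f8  7┃: produ
  fb 7f 61 a1 78 70 92 92  9┃       
  78 e0 e0 e0 e0 e0 e0 e0  e┃3306   
  dc a4 dc 87 87 c2 2f 2f  2┃lse    
                            ┃━━━━━━━
                            ┃       
                            ┃       
                            ┃       
                            ┃       
                            ┃       


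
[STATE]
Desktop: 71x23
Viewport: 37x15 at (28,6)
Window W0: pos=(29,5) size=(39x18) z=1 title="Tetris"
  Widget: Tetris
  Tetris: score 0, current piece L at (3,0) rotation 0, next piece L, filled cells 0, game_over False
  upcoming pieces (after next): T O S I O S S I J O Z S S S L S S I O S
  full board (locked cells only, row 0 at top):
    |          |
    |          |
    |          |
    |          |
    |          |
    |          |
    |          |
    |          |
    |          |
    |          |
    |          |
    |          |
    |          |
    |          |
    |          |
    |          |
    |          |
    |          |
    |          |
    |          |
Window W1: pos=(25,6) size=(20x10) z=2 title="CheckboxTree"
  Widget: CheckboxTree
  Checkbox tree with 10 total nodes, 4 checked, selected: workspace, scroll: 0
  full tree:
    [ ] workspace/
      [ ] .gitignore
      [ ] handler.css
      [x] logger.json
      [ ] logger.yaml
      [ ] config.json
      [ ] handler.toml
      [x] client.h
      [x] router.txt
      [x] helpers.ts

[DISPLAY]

━━━━━━━━━━━━━━━━┓                    
heckboxTree     ┃────────────────────
────────────────┨:                   
-] workspace/   ┃                    
 [ ] .gitignore ┃                    
 [ ] handler.css┃                    
 [x] logger.json┃                    
 [ ] logger.yaml┃                    
 [ ] config.json┃e:                  
━━━━━━━━━━━━━━━━┛                    
 ┃          │                        
 ┃          │                        
 ┃          │                        
 ┃          │                        
 ┃          │                        


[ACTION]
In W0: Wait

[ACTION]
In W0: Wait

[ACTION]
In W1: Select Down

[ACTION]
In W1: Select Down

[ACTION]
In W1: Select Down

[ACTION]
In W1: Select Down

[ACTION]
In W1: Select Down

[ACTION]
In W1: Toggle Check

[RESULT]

━━━━━━━━━━━━━━━━┓                    
heckboxTree     ┃────────────────────
────────────────┨:                   
-] workspace/   ┃                    
 [ ] .gitignore ┃                    
 [ ] handler.css┃                    
 [x] logger.json┃                    
 [ ] logger.yaml┃                    
 [x] config.json┃e:                  
━━━━━━━━━━━━━━━━┛                    
 ┃          │                        
 ┃          │                        
 ┃          │                        
 ┃          │                        
 ┃          │                        


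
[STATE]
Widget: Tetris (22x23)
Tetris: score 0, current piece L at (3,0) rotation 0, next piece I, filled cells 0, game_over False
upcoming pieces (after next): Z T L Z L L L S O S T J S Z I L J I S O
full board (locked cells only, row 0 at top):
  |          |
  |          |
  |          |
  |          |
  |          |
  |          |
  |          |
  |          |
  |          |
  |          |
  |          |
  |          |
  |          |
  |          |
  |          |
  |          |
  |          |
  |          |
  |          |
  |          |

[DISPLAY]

     ▒    │Next:      
   ▒▒▒    │████       
          │           
          │           
          │           
          │           
          │Score:     
          │0          
          │           
          │           
          │           
          │           
          │           
          │           
          │           
          │           
          │           
          │           
          │           
          │           
          │           
          │           
          │           


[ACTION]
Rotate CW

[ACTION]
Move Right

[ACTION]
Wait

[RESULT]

          │Next:      
    ▒     │████       
    ▒     │           
    ▒▒    │           
          │           
          │           
          │Score:     
          │0          
          │           
          │           
          │           
          │           
          │           
          │           
          │           
          │           
          │           
          │           
          │           
          │           
          │           
          │           
          │           


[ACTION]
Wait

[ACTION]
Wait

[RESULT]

          │Next:      
          │████       
          │           
    ▒     │           
    ▒     │           
    ▒▒    │           
          │Score:     
          │0          
          │           
          │           
          │           
          │           
          │           
          │           
          │           
          │           
          │           
          │           
          │           
          │           
          │           
          │           
          │           


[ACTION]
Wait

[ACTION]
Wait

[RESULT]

          │Next:      
          │████       
          │           
          │           
          │           
    ▒     │           
    ▒     │Score:     
    ▒▒    │0          
          │           
          │           
          │           
          │           
          │           
          │           
          │           
          │           
          │           
          │           
          │           
          │           
          │           
          │           
          │           


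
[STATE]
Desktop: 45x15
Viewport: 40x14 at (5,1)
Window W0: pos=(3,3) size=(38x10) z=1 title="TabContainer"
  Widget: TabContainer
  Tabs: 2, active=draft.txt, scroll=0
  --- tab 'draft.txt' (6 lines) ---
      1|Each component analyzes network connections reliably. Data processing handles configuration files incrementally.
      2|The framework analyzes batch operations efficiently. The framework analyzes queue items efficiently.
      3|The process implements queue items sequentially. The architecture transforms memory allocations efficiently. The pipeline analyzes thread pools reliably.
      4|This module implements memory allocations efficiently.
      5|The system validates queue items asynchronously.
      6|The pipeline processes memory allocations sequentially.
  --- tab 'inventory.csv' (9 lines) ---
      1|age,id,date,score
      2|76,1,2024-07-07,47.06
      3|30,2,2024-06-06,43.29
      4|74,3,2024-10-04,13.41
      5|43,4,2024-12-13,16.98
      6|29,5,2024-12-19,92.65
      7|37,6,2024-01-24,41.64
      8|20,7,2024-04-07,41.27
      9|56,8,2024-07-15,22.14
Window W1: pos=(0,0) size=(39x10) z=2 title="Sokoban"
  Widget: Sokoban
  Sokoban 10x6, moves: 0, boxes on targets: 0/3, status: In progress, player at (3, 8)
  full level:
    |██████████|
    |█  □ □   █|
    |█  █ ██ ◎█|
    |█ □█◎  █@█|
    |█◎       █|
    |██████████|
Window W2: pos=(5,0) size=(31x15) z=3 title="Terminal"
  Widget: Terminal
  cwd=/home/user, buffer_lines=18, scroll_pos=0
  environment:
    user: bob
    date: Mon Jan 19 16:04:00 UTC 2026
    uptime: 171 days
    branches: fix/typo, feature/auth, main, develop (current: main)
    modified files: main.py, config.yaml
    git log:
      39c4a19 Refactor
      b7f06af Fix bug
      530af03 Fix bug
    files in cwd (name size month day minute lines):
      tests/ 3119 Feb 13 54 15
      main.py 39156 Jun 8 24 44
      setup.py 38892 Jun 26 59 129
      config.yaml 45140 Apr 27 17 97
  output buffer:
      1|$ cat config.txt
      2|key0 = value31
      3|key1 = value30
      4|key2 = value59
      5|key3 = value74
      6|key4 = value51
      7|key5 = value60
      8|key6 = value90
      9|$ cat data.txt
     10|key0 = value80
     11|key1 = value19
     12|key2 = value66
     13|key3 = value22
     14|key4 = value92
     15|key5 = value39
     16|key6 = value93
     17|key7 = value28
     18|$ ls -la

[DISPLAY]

┃ Terminal                    ┃  ┃      
┠─────────────────────────────┨──┨      
┃$ cat config.txt             ┃  ┃━┓    
┃key0 = value31               ┃  ┃ ┃    
┃key1 = value30               ┃  ┃─┨    
┃key2 = value59               ┃  ┃ ┃    
┃key3 = value74               ┃  ┃─┃    
┃key4 = value51               ┃  ┃n┃    
┃key5 = value60               ┃━━┛i┃    
┃key6 = value90               ┃ms s┃    
┃$ cat data.txt               ┃loca┃    
┃key0 = value80               ┃━━━━┛    
┃key1 = value19               ┃         
┗━━━━━━━━━━━━━━━━━━━━━━━━━━━━━┛         


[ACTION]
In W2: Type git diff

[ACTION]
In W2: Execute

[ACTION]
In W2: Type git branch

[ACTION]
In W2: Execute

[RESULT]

┃ Terminal                    ┃  ┃      
┠─────────────────────────────┨──┨      
┃--- a/main.py                ┃  ┃━┓    
┃+++ b/main.py                ┃  ┃ ┃    
┃@@ -1,3 +1,4 @@              ┃  ┃─┨    
┃+# updated                   ┃  ┃ ┃    
┃ import sys                  ┃  ┃─┃    
┃$ git branch                 ┃  ┃n┃    
┃  fix/typo                   ┃━━┛i┃    
┃  feature/auth               ┃ms s┃    
┃* main                       ┃loca┃    
┃  develop                    ┃━━━━┛    
┃$ █                          ┃         
┗━━━━━━━━━━━━━━━━━━━━━━━━━━━━━┛         


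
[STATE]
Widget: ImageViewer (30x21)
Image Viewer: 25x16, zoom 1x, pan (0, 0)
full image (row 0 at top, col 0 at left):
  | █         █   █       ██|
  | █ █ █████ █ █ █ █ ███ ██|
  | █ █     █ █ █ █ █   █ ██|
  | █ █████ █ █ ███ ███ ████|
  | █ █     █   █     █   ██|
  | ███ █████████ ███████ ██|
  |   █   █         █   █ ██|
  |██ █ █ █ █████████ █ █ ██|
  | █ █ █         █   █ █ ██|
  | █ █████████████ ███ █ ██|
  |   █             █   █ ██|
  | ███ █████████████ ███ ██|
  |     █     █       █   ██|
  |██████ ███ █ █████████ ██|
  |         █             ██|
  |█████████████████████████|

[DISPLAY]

 █         █   █       ██     
 █ █ █████ █ █ █ █ ███ ██     
 █ █     █ █ █ █ █   █ ██     
 █ █████ █ █ ███ ███ ████     
 █ █     █   █     █   ██     
 ███ █████████ ███████ ██     
   █   █         █   █ ██     
██ █ █ █ █████████ █ █ ██     
 █ █ █         █   █ █ ██     
 █ █████████████ ███ █ ██     
   █             █   █ ██     
 ███ █████████████ ███ ██     
     █     █       █   ██     
██████ ███ █ █████████ ██     
         █             ██     
█████████████████████████     
                              
                              
                              
                              
                              


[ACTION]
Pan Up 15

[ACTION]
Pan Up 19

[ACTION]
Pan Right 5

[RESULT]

      █   █       ██          
█████ █ █ █ █ ███ ██          
    █ █ █ █ █   █ ██          
███ █ █ ███ ███ ████          
    █   █     █   ██          
█████████ ███████ ██          
  █         █   █ ██          
█ █ █████████ █ █ ██          
█         █   █ █ ██          
███████████ ███ █ ██          
            █   █ ██          
█████████████ ███ ██          
█     █       █   ██          
█ ███ █ █████████ ██          
    █             ██          
████████████████████          
                              
                              
                              
                              
                              


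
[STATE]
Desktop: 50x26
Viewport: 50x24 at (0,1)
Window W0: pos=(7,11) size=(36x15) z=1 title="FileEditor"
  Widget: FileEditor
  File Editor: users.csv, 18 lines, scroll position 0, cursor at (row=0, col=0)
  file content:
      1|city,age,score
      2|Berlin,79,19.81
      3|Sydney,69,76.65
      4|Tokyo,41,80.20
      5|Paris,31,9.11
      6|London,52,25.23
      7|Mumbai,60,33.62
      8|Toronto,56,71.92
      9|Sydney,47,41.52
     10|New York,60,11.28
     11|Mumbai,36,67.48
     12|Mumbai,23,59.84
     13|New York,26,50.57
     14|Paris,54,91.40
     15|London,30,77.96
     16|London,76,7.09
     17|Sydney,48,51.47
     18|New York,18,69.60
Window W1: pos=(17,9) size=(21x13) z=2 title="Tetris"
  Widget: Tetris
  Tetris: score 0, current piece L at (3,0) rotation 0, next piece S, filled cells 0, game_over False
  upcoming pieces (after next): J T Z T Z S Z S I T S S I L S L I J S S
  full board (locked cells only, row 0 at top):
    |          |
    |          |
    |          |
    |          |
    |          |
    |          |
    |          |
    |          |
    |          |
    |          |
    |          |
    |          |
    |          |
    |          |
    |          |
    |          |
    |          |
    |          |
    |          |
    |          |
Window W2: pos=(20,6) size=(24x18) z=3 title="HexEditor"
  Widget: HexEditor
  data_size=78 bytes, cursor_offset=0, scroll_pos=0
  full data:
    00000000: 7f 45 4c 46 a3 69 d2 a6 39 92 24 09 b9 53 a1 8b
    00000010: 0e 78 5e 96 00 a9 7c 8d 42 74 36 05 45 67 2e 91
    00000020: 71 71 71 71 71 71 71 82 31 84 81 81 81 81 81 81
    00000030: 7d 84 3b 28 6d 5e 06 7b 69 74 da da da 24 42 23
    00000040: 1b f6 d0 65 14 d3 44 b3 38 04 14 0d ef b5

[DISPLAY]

                                                  
                                                  
                                                  
                                                  
                                                  
                    ┏━━━━━━━━━━━━━━━━━━━━━━┓      
                    ┃ HexEditor            ┃      
                    ┠──────────────────────┨      
                 ┏━━┃00000000  7F 45 4c 46 ┃      
                 ┃ T┃00000010  0e 78 5e 96 ┃      
       ┏━━━━━━━━━┠──┃00000020  71 71 71 71 ┃      
       ┃ FileEdit┃  ┃00000030  7d 84 3b 28 ┃      
       ┠─────────┃  ┃00000040  1b f6 d0 65 ┃      
       ┃█ity,age,┃  ┃                      ┃      
       ┃Berlin,79┃  ┃                      ┃      
       ┃Sydney,69┃  ┃                      ┃      
       ┃Tokyo,41,┃  ┃                      ┃      
       ┃Paris,31,┃  ┃                      ┃      
       ┃London,52┃  ┃                      ┃      
       ┃Mumbai,60┃  ┃                      ┃      
       ┃Toronto,5┗━━┃                      ┃      
       ┃Sydney,47,41┃                      ┃      
       ┃New York,60,┗━━━━━━━━━━━━━━━━━━━━━━┛      
       ┃Mumbai,36,67.48                  ▼┃       


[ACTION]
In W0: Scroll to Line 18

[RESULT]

                                                  
                                                  
                                                  
                                                  
                                                  
                    ┏━━━━━━━━━━━━━━━━━━━━━━┓      
                    ┃ HexEditor            ┃      
                    ┠──────────────────────┨      
                 ┏━━┃00000000  7F 45 4c 46 ┃      
                 ┃ T┃00000010  0e 78 5e 96 ┃      
       ┏━━━━━━━━━┠──┃00000020  71 71 71 71 ┃      
       ┃ FileEdit┃  ┃00000030  7d 84 3b 28 ┃      
       ┠─────────┃  ┃00000040  1b f6 d0 65 ┃      
       ┃Toronto,5┃  ┃                      ┃      
       ┃Sydney,47┃  ┃                      ┃      
       ┃New York,┃  ┃                      ┃      
       ┃Mumbai,36┃  ┃                      ┃      
       ┃Mumbai,23┃  ┃                      ┃      
       ┃New York,┃  ┃                      ┃      
       ┃Paris,54,┃  ┃                      ┃      
       ┃London,30┗━━┃                      ┃      
       ┃London,76,7.┃                      ┃      
       ┃Sydney,48,51┗━━━━━━━━━━━━━━━━━━━━━━┛      
       ┃New York,18,69.60                ▼┃       


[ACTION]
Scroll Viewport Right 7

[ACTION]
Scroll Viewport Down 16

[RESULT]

                                                  
                                                  
                                                  
                                                  
                    ┏━━━━━━━━━━━━━━━━━━━━━━┓      
                    ┃ HexEditor            ┃      
                    ┠──────────────────────┨      
                 ┏━━┃00000000  7F 45 4c 46 ┃      
                 ┃ T┃00000010  0e 78 5e 96 ┃      
       ┏━━━━━━━━━┠──┃00000020  71 71 71 71 ┃      
       ┃ FileEdit┃  ┃00000030  7d 84 3b 28 ┃      
       ┠─────────┃  ┃00000040  1b f6 d0 65 ┃      
       ┃Toronto,5┃  ┃                      ┃      
       ┃Sydney,47┃  ┃                      ┃      
       ┃New York,┃  ┃                      ┃      
       ┃Mumbai,36┃  ┃                      ┃      
       ┃Mumbai,23┃  ┃                      ┃      
       ┃New York,┃  ┃                      ┃      
       ┃Paris,54,┃  ┃                      ┃      
       ┃London,30┗━━┃                      ┃      
       ┃London,76,7.┃                      ┃      
       ┃Sydney,48,51┗━━━━━━━━━━━━━━━━━━━━━━┛      
       ┃New York,18,69.60                ▼┃       
       ┗━━━━━━━━━━━━━━━━━━━━━━━━━━━━━━━━━━┛       


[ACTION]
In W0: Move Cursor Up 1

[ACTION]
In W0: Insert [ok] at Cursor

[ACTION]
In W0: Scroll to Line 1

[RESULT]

                                                  
                                                  
                                                  
                                                  
                    ┏━━━━━━━━━━━━━━━━━━━━━━┓      
                    ┃ HexEditor            ┃      
                    ┠──────────────────────┨      
                 ┏━━┃00000000  7F 45 4c 46 ┃      
                 ┃ T┃00000010  0e 78 5e 96 ┃      
       ┏━━━━━━━━━┠──┃00000020  71 71 71 71 ┃      
       ┃ FileEdit┃  ┃00000030  7d 84 3b 28 ┃      
       ┠─────────┃  ┃00000040  1b f6 d0 65 ┃      
       ┃ok█ity,ag┃  ┃                      ┃      
       ┃Berlin,79┃  ┃                      ┃      
       ┃Sydney,69┃  ┃                      ┃      
       ┃Tokyo,41,┃  ┃                      ┃      
       ┃Paris,31,┃  ┃                      ┃      
       ┃London,52┃  ┃                      ┃      
       ┃Mumbai,60┃  ┃                      ┃      
       ┃Toronto,5┗━━┃                      ┃      
       ┃Sydney,47,41┃                      ┃      
       ┃New York,60,┗━━━━━━━━━━━━━━━━━━━━━━┛      
       ┃Mumbai,36,67.48                  ▼┃       
       ┗━━━━━━━━━━━━━━━━━━━━━━━━━━━━━━━━━━┛       


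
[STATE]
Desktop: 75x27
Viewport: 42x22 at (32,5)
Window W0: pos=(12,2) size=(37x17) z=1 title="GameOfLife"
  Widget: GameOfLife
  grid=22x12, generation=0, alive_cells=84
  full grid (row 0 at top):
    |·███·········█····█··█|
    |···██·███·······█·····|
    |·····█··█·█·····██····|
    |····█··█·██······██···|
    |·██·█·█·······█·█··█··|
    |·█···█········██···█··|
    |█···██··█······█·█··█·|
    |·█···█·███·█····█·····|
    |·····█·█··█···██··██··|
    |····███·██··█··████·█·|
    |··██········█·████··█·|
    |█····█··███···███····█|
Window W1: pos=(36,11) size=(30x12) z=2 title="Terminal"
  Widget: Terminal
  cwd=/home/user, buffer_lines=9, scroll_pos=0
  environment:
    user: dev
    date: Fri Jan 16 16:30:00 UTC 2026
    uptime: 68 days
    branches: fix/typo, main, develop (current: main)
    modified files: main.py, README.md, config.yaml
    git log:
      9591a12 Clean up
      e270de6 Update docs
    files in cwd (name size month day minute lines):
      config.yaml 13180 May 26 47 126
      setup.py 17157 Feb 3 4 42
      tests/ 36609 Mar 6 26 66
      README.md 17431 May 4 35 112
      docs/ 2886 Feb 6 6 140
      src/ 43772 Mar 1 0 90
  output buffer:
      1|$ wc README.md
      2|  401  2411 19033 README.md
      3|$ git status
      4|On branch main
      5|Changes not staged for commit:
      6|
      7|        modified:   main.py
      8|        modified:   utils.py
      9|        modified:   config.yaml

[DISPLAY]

                ┃                         
··█             ┃                         
···             ┃                         
···             ┃                         
···             ┃                         
█··             ┃                         
█·· ┏━━━━━━━━━━━━━━━━━━━━━━━━━━━━┓        
·█· ┃ Terminal                   ┃        
··· ┠────────────────────────────┨        
█·· ┃$ wc README.md              ┃        
·█· ┃  401  2411 19033 README.md ┃        
·█· ┃$ git status                ┃        
··█ ┃On branch main              ┃        
━━━━┃Changes not staged for commi┃        
    ┃                            ┃        
    ┃        modified:   main.py ┃        
    ┃        modified:   utils.py┃        
    ┗━━━━━━━━━━━━━━━━━━━━━━━━━━━━┛        
                                          
                                          
                                          
                                          


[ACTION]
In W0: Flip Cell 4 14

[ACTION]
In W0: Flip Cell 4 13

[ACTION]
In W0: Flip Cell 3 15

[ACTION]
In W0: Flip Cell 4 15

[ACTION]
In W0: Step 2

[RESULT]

                ┃                         
···             ┃                         
···             ┃                         
···             ┃                         
█··             ┃                         
·█·             ┃                         
██· ┏━━━━━━━━━━━━━━━━━━━━━━━━━━━━┓        
·█· ┃ Terminal                   ┃        
█·· ┠────────────────────────────┨        
·█· ┃$ wc README.md              ┃        
··█ ┃  401  2411 19033 README.md ┃        
███ ┃$ git status                ┃        
██· ┃On branch main              ┃        
━━━━┃Changes not staged for commi┃        
    ┃                            ┃        
    ┃        modified:   main.py ┃        
    ┃        modified:   utils.py┃        
    ┗━━━━━━━━━━━━━━━━━━━━━━━━━━━━┛        
                                          
                                          
                                          
                                          


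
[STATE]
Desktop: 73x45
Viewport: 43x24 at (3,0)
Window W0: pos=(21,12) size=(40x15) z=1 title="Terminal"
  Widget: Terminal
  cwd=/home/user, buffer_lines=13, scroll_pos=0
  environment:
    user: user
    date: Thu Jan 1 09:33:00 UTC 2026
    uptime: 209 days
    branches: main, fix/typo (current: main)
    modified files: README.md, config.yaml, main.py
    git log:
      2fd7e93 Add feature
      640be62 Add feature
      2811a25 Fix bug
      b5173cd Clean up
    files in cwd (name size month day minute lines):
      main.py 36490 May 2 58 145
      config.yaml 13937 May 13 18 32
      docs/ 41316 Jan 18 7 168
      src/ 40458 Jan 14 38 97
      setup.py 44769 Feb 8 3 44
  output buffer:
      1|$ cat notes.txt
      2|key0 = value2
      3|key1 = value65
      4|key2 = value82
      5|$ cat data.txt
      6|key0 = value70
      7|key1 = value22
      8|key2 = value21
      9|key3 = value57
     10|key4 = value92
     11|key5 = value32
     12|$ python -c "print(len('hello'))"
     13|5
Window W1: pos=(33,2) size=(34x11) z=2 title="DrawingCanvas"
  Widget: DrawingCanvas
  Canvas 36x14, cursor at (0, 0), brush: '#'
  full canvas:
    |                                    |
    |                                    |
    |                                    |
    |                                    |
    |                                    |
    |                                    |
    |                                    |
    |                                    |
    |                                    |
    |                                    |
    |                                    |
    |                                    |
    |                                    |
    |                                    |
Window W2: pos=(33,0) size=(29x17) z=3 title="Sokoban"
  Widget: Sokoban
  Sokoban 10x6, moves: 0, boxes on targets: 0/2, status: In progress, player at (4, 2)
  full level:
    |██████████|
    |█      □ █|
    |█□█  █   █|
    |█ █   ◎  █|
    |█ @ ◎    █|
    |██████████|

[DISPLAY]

                              ┏━━━━━━━━━━━━
                              ┃ Sokoban    
                              ┠────────────
                              ┃██████████  
                              ┃█      □ █  
                              ┃█□█  █   █  
                              ┃█ █   ◎  █  
                              ┃█ @ ◎    █  
                              ┃██████████  
                              ┃Moves: 0  0/
                              ┃            
                              ┃            
                  ┏━━━━━━━━━━━┃            
                  ┃ Terminal  ┃            
                  ┠───────────┃            
                  ┃$ cat notes┃            
                  ┃key0 = valu┗━━━━━━━━━━━━
                  ┃key1 = value65          
                  ┃key2 = value82          
                  ┃$ cat data.txt          
                  ┃key0 = value70          
                  ┃key1 = value22          
                  ┃key2 = value21          
                  ┃key3 = value57          


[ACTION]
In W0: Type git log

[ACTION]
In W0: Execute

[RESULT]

                              ┏━━━━━━━━━━━━
                              ┃ Sokoban    
                              ┠────────────
                              ┃██████████  
                              ┃█      □ █  
                              ┃█□█  █   █  
                              ┃█ █   ◎  █  
                              ┃█ @ ◎    █  
                              ┃██████████  
                              ┃Moves: 0  0/
                              ┃            
                              ┃            
                  ┏━━━━━━━━━━━┃            
                  ┃ Terminal  ┃            
                  ┠───────────┃            
                  ┃key3 = valu┃            
                  ┃key4 = valu┗━━━━━━━━━━━━
                  ┃key5 = value32          
                  ┃$ python -c "print(len('
                  ┃5                       
                  ┃$ git log               
                  ┃2fd7e93 Add feature     
                  ┃640be62 Add feature     
                  ┃2811a25 Fix bug         


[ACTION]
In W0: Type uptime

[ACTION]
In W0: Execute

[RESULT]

                              ┏━━━━━━━━━━━━
                              ┃ Sokoban    
                              ┠────────────
                              ┃██████████  
                              ┃█      □ █  
                              ┃█□█  █   █  
                              ┃█ █   ◎  █  
                              ┃█ @ ◎    █  
                              ┃██████████  
                              ┃Moves: 0  0/
                              ┃            
                              ┃            
                  ┏━━━━━━━━━━━┃            
                  ┃ Terminal  ┃            
                  ┠───────────┃            
                  ┃key5 = valu┃            
                  ┃$ python -c┗━━━━━━━━━━━━
                  ┃5                       
                  ┃$ git log               
                  ┃2fd7e93 Add feature     
                  ┃640be62 Add feature     
                  ┃2811a25 Fix bug         
                  ┃b5173cd Clean up        
                  ┃$ uptime                


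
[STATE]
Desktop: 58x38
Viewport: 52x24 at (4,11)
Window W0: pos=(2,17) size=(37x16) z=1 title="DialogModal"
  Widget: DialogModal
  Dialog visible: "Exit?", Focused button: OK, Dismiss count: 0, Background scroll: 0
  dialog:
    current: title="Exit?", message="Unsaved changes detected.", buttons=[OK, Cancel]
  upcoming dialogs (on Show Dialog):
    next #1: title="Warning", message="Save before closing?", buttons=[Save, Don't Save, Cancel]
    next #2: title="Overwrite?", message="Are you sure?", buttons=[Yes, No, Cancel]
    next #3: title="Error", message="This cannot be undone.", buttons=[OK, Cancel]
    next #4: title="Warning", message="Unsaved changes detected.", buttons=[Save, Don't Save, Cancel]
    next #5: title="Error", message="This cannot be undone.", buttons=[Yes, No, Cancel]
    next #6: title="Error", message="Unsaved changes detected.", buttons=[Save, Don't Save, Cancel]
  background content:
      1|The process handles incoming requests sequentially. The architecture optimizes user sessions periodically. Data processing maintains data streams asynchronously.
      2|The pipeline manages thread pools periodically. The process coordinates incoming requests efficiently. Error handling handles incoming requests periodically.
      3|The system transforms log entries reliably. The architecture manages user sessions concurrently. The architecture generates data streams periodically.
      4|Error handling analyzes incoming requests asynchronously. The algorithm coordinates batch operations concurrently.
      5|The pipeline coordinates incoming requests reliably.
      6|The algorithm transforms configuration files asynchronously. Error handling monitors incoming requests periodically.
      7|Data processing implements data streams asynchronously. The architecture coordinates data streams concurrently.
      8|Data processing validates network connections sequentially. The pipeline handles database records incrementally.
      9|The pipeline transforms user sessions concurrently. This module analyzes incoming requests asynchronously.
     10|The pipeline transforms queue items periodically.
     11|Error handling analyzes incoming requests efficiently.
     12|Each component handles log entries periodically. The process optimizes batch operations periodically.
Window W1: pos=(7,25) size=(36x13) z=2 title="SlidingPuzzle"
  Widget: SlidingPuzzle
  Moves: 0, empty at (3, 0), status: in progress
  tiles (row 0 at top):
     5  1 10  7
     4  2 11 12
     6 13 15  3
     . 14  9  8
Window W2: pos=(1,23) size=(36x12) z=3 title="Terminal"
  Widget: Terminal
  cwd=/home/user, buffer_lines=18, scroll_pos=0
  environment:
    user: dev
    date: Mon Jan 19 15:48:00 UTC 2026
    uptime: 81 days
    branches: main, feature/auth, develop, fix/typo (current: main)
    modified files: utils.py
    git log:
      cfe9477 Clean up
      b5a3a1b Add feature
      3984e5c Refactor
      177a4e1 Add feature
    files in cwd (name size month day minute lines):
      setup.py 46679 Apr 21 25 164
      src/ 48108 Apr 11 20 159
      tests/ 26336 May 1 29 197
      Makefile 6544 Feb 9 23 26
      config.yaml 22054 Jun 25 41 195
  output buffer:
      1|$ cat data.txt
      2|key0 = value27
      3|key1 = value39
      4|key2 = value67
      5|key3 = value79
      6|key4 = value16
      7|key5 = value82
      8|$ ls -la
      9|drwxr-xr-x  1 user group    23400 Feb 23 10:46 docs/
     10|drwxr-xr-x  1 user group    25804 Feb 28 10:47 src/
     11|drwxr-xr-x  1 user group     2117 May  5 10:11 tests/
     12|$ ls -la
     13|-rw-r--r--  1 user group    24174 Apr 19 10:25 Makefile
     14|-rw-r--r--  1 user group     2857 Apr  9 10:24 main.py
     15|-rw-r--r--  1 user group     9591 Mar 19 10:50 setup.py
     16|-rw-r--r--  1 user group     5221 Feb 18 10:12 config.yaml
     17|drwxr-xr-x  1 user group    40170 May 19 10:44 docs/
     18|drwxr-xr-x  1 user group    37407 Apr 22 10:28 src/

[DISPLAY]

                                                    
                                                    
                                                    
                                                    
                                                    
                                                    
━━━━━━━━━━━━━━━━━━━━━━━━━━━━━━━━━━┓                 
DialogModal                       ┃                 
──────────────────────────────────┨                 
he process handles incoming reques┃                 
he pipeline manages thread pools p┃                 
he system transforms log entries r┃                 
━━━━━━━━━━━━━━━━━━━━━━━━━━━━━━━━┓e┃                 
erminal                         ┃r┃                 
────────────────────────────────┨━━━━━┓             
cat data.txt                    ┃     ┃             
y0 = value27                    ┃─────┨             
y1 = value39                    ┃     ┃             
y2 = value67                    ┃     ┃             
y3 = value79                    ┃     ┃             
y4 = value16                    ┃     ┃             
y5 = value82                    ┃     ┃             
ls -la                          ┃     ┃             
━━━━━━━━━━━━━━━━━━━━━━━━━━━━━━━━┛     ┃             


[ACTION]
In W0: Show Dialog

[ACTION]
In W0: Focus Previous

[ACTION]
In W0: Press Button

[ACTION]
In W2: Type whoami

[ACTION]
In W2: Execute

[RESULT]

                                                    
                                                    
                                                    
                                                    
                                                    
                                                    
━━━━━━━━━━━━━━━━━━━━━━━━━━━━━━━━━━┓                 
DialogModal                       ┃                 
──────────────────────────────────┨                 
he process handles incoming reques┃                 
he pipeline manages thread pools p┃                 
he system transforms log entries r┃                 
━━━━━━━━━━━━━━━━━━━━━━━━━━━━━━━━┓e┃                 
erminal                         ┃r┃                 
────────────────────────────────┨━━━━━┓             
w-r--r--  1 user group     2857 ┃     ┃             
w-r--r--  1 user group     9591 ┃─────┨             
w-r--r--  1 user group     5221 ┃     ┃             
wxr-xr-x  1 user group    40170 ┃     ┃             
wxr-xr-x  1 user group    37407 ┃     ┃             
whoami                          ┃     ┃             
v                               ┃     ┃             
█                               ┃     ┃             
━━━━━━━━━━━━━━━━━━━━━━━━━━━━━━━━┛     ┃             
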